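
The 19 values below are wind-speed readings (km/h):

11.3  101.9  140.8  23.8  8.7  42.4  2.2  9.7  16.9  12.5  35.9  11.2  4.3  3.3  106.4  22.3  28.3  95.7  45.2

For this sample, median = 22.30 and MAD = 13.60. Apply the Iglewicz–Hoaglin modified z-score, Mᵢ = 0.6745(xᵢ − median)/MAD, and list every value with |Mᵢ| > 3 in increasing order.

95.7, 101.9, 106.4, 140.8

|Mᵢ| > 3 ⇔ |xᵢ − 22.30| > 3·13.60/0.6745 = 60.49.
So outliers lie outside [-38.19, 82.79].
95.7: M = 3.64 → outlier.
101.9: M = 3.95 → outlier.
106.4: M = 4.17 → outlier.
140.8: M = 5.88 → outlier.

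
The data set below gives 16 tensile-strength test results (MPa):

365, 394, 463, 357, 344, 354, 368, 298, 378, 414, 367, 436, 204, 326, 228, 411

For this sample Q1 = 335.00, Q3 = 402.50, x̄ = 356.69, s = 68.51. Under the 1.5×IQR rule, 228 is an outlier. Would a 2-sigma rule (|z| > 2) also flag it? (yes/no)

no

z = (228 − 356.69) / 68.51 = -1.88.
|z| = 1.88 ≤ 2.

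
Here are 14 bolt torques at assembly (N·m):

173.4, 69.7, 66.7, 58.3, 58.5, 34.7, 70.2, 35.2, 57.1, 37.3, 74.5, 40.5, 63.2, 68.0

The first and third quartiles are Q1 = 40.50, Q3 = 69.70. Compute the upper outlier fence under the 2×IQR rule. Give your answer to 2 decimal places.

128.10

IQR = Q3 − Q1 = 69.70 − 40.50 = 29.20.
Lower fence = Q1 − 2·IQR = 40.50 − 58.40 = -17.90.
Upper fence = Q3 + 2·IQR = 69.70 + 58.40 = 128.10.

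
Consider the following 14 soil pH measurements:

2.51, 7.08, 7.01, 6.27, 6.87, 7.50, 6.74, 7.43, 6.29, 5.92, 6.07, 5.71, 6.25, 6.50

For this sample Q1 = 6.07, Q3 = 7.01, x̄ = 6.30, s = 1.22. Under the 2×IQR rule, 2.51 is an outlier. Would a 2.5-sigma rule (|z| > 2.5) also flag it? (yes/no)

z = (2.51 − 6.30) / 1.22 = -3.11.
|z| = 3.11 > 2.5.

yes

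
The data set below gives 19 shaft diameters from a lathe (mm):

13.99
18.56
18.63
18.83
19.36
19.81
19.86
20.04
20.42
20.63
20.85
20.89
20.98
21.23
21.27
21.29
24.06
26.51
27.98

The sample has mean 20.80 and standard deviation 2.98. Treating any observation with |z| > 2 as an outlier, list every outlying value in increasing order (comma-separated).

13.99, 27.98

Cutoffs at x̄ ± 2s: 20.80 ± 2·2.98 = [14.84, 26.76].
13.99: z = -2.29, |z| > 2 → outlier.
27.98: z = 2.41, |z| > 2 → outlier.
Every other value lies within [14.84, 26.76].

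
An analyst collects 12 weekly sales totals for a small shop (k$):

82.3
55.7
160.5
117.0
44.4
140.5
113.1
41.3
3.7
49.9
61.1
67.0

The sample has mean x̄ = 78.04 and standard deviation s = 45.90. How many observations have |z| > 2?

Cutoffs: x̄ ± 2s = [-13.76, 169.84].
Every value lies within the cutoffs.

0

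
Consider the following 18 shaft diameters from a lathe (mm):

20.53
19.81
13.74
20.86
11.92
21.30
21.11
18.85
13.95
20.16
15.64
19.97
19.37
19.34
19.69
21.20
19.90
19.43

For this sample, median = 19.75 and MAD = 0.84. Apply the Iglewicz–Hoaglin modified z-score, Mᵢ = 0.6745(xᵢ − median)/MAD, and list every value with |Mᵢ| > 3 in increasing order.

11.92, 13.74, 13.95, 15.64

|Mᵢ| > 3 ⇔ |xᵢ − 19.75| > 3·0.84/0.6745 = 3.74.
So outliers lie outside [16.01, 23.49].
11.92: M = -6.29 → outlier.
13.74: M = -4.83 → outlier.
13.95: M = -4.66 → outlier.
15.64: M = -3.30 → outlier.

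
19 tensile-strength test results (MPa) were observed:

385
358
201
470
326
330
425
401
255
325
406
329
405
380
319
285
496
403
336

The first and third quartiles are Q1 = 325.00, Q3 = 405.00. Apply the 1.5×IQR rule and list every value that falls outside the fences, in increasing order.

IQR = Q3 − Q1 = 405.00 − 325.00 = 80.00.
Lower fence = Q1 − 1.5·IQR = 325.00 − 120.00 = 205.00.
Upper fence = Q3 + 1.5·IQR = 405.00 + 120.00 = 525.00.
201 < 205.00 → outlier.
All remaining values lie within [205.00, 525.00].

201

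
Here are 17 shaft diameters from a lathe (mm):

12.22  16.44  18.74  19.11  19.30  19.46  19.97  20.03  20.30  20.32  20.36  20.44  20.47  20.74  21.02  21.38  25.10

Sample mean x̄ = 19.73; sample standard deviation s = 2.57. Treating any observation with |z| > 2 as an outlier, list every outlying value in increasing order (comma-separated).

12.22, 25.10

Cutoffs at x̄ ± 2s: 19.73 ± 2·2.57 = [14.59, 24.87].
12.22: z = -2.92, |z| > 2 → outlier.
25.10: z = 2.09, |z| > 2 → outlier.
Every other value lies within [14.59, 24.87].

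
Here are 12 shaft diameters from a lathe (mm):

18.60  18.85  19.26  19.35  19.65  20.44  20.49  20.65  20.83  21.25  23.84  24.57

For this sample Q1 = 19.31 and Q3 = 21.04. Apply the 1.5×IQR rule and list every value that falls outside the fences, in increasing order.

IQR = Q3 − Q1 = 21.04 − 19.31 = 1.73.
Lower fence = Q1 − 1.5·IQR = 19.31 − 2.595 = 16.715.
Upper fence = Q3 + 1.5·IQR = 21.04 + 2.595 = 23.635.
23.84 > 23.635 → outlier.
24.57 > 23.635 → outlier.
All remaining values lie within [16.715, 23.635].

23.84, 24.57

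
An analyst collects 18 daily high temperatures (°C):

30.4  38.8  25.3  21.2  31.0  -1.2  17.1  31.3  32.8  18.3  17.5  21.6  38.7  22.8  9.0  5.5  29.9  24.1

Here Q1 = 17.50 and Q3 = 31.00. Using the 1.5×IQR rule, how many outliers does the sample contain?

IQR = 13.50; fences at 17.50 − 20.25 = -2.75 and 31.00 + 20.25 = 51.25.
Every value lies within the cutoffs.

0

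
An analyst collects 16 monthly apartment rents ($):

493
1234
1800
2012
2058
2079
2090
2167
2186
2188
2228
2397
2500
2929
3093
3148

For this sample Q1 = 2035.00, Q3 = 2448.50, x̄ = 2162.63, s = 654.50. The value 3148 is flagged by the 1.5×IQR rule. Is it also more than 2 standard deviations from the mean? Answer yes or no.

z = (3148 − 2162.63) / 654.50 = 1.51.
|z| = 1.51 ≤ 2.

no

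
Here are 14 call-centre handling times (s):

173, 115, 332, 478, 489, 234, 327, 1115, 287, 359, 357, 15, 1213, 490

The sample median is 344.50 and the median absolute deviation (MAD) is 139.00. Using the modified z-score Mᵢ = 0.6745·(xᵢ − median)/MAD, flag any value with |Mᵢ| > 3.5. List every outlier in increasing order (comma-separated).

|Mᵢ| > 3.5 ⇔ |xᵢ − 344.50| > 3.5·139.00/0.6745 = 721.28.
So outliers lie outside [-376.78, 1065.78].
1115: M = 3.74 → outlier.
1213: M = 4.21 → outlier.

1115, 1213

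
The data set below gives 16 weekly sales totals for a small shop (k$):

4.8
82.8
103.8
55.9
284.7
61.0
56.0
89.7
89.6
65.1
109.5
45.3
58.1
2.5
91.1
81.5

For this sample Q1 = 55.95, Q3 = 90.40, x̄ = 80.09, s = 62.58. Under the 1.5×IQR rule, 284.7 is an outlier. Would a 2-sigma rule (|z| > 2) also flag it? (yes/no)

yes

z = (284.7 − 80.09) / 62.58 = 3.27.
|z| = 3.27 > 2.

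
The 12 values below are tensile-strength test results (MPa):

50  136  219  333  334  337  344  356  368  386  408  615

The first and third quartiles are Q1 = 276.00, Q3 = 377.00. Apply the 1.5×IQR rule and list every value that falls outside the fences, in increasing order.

50, 615

IQR = Q3 − Q1 = 377.00 − 276.00 = 101.00.
Lower fence = Q1 − 1.5·IQR = 276.00 − 151.50 = 124.50.
Upper fence = Q3 + 1.5·IQR = 377.00 + 151.50 = 528.50.
50 < 124.50 → outlier.
615 > 528.50 → outlier.
All remaining values lie within [124.50, 528.50].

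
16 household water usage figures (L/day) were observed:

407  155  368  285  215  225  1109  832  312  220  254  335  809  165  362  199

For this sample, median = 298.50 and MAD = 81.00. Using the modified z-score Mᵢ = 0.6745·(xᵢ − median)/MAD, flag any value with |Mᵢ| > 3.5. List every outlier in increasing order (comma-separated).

|Mᵢ| > 3.5 ⇔ |xᵢ − 298.50| > 3.5·81.00/0.6745 = 420.31.
So outliers lie outside [-121.81, 718.81].
809: M = 4.25 → outlier.
832: M = 4.44 → outlier.
1109: M = 6.75 → outlier.

809, 832, 1109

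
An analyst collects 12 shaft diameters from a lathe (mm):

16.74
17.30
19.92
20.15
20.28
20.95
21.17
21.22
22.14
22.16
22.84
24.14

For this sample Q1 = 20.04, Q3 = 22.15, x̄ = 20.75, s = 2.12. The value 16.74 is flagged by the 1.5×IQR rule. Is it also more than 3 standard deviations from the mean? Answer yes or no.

z = (16.74 − 20.75) / 2.12 = -1.89.
|z| = 1.89 ≤ 3.

no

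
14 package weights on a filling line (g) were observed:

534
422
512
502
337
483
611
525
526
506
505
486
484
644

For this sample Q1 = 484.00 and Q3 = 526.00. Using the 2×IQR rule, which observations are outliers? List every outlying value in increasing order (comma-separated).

IQR = Q3 − Q1 = 526.00 − 484.00 = 42.00.
Lower fence = Q1 − 2·IQR = 484.00 − 84.00 = 400.00.
Upper fence = Q3 + 2·IQR = 526.00 + 84.00 = 610.00.
337 < 400.00 → outlier.
611 > 610.00 → outlier.
644 > 610.00 → outlier.
All remaining values lie within [400.00, 610.00].

337, 611, 644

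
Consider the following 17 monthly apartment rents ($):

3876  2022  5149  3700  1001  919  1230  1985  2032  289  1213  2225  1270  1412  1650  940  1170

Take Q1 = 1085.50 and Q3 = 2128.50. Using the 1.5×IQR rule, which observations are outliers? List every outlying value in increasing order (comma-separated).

IQR = Q3 − Q1 = 2128.50 − 1085.50 = 1043.00.
Lower fence = Q1 − 1.5·IQR = 1085.50 − 1564.50 = -479.00.
Upper fence = Q3 + 1.5·IQR = 2128.50 + 1564.50 = 3693.00.
3700 > 3693.00 → outlier.
3876 > 3693.00 → outlier.
5149 > 3693.00 → outlier.
All remaining values lie within [-479.00, 3693.00].

3700, 3876, 5149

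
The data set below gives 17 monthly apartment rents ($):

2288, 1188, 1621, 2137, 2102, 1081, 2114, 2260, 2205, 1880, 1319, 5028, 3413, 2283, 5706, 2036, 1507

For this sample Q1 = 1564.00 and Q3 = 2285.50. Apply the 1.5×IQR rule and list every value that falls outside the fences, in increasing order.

3413, 5028, 5706

IQR = Q3 − Q1 = 2285.50 − 1564.00 = 721.50.
Lower fence = Q1 − 1.5·IQR = 1564.00 − 1082.25 = 481.75.
Upper fence = Q3 + 1.5·IQR = 2285.50 + 1082.25 = 3367.75.
3413 > 3367.75 → outlier.
5028 > 3367.75 → outlier.
5706 > 3367.75 → outlier.
All remaining values lie within [481.75, 3367.75].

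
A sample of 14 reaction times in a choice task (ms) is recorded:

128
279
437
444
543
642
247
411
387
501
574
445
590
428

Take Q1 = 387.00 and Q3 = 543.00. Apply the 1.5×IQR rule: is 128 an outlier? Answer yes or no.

yes

IQR = Q3 − Q1 = 543.00 − 387.00 = 156.00.
Lower fence = Q1 − 1.5·IQR = 387.00 − 234.00 = 153.00.
Upper fence = Q3 + 1.5·IQR = 543.00 + 234.00 = 777.00.
128 lies below the lower fence.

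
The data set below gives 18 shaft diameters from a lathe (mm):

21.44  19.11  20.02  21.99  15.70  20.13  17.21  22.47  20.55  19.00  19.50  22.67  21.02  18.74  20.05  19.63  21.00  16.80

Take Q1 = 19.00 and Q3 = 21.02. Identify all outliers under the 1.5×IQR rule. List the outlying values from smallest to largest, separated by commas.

15.70

IQR = Q3 − Q1 = 21.02 − 19.00 = 2.02.
Lower fence = Q1 − 1.5·IQR = 19.00 − 3.03 = 15.97.
Upper fence = Q3 + 1.5·IQR = 21.02 + 3.03 = 24.05.
15.70 < 15.97 → outlier.
All remaining values lie within [15.97, 24.05].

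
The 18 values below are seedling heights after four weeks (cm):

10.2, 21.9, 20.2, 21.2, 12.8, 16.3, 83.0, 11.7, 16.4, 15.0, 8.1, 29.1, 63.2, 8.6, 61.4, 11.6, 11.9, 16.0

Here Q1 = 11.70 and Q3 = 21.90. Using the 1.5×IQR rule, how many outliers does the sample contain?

3

IQR = 10.20; fences at 11.70 − 15.30 = -3.60 and 21.90 + 15.30 = 37.20.
Outside the cutoffs: 61.4, 63.2, 83.0.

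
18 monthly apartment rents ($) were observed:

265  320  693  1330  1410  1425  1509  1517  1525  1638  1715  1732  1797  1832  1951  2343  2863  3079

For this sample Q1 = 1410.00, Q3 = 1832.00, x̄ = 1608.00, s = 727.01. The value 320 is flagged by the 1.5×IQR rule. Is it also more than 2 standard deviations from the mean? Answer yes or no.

z = (320 − 1608.00) / 727.01 = -1.77.
|z| = 1.77 ≤ 2.

no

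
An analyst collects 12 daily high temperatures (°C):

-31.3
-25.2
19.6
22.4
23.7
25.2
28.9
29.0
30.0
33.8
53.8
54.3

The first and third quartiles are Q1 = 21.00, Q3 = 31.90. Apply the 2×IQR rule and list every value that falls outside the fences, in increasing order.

-31.3, -25.2, 53.8, 54.3

IQR = Q3 − Q1 = 31.90 − 21.00 = 10.90.
Lower fence = Q1 − 2·IQR = 21.00 − 21.80 = -0.80.
Upper fence = Q3 + 2·IQR = 31.90 + 21.80 = 53.70.
-31.3 < -0.80 → outlier.
-25.2 < -0.80 → outlier.
53.8 > 53.70 → outlier.
54.3 > 53.70 → outlier.
All remaining values lie within [-0.80, 53.70].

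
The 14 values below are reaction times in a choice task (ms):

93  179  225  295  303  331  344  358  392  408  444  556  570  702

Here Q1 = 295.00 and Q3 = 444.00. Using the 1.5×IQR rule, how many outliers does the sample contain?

IQR = 149.00; fences at 295.00 − 223.50 = 71.50 and 444.00 + 223.50 = 667.50.
Outside the cutoffs: 702.

1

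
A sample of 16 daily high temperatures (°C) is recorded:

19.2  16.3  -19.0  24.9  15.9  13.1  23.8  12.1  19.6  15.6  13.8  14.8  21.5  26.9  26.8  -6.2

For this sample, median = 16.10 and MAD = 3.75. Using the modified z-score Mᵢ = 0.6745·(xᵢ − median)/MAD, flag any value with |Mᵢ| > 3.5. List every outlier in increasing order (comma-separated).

|Mᵢ| > 3.5 ⇔ |xᵢ − 16.10| > 3.5·3.75/0.6745 = 19.46.
So outliers lie outside [-3.36, 35.56].
-19.0: M = -6.31 → outlier.
-6.2: M = -4.01 → outlier.

-19.0, -6.2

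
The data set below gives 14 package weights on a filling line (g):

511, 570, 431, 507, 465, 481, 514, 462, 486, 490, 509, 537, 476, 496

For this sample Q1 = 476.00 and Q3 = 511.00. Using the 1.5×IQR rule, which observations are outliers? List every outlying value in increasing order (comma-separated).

IQR = Q3 − Q1 = 511.00 − 476.00 = 35.00.
Lower fence = Q1 − 1.5·IQR = 476.00 − 52.50 = 423.50.
Upper fence = Q3 + 1.5·IQR = 511.00 + 52.50 = 563.50.
570 > 563.50 → outlier.
All remaining values lie within [423.50, 563.50].

570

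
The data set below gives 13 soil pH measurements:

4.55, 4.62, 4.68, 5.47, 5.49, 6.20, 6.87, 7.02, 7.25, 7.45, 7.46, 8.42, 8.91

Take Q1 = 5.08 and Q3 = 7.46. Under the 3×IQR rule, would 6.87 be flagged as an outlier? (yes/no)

IQR = Q3 − Q1 = 7.46 − 5.08 = 2.38.
Lower fence = Q1 − 3·IQR = 5.08 − 7.14 = -2.06.
Upper fence = Q3 + 3·IQR = 7.46 + 7.14 = 14.60.
6.87 lies within [-2.06, 14.60].

no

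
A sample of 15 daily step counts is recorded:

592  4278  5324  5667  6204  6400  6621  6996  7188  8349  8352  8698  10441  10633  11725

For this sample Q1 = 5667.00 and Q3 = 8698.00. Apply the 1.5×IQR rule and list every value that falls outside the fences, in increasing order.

592

IQR = Q3 − Q1 = 8698.00 − 5667.00 = 3031.00.
Lower fence = Q1 − 1.5·IQR = 5667.00 − 4546.50 = 1120.50.
Upper fence = Q3 + 1.5·IQR = 8698.00 + 4546.50 = 13244.50.
592 < 1120.50 → outlier.
All remaining values lie within [1120.50, 13244.50].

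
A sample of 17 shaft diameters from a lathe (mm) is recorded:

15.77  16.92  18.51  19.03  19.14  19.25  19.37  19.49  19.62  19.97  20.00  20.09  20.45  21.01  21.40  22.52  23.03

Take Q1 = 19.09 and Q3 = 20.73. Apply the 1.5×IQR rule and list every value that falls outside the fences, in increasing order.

15.77

IQR = Q3 − Q1 = 20.73 − 19.09 = 1.64.
Lower fence = Q1 − 1.5·IQR = 19.09 − 2.46 = 16.63.
Upper fence = Q3 + 1.5·IQR = 20.73 + 2.46 = 23.19.
15.77 < 16.63 → outlier.
All remaining values lie within [16.63, 23.19].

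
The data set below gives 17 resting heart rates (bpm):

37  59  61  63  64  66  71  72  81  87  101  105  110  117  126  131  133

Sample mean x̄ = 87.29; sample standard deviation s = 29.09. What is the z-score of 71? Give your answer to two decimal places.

z = (71 − 87.29) / 29.09 = -0.56.

-0.56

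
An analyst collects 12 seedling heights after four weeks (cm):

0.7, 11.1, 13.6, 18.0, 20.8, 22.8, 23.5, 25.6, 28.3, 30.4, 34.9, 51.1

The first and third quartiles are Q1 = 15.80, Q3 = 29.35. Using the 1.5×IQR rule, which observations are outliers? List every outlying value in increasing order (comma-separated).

51.1

IQR = Q3 − Q1 = 29.35 − 15.80 = 13.55.
Lower fence = Q1 − 1.5·IQR = 15.80 − 20.325 = -4.525.
Upper fence = Q3 + 1.5·IQR = 29.35 + 20.325 = 49.675.
51.1 > 49.675 → outlier.
All remaining values lie within [-4.525, 49.675].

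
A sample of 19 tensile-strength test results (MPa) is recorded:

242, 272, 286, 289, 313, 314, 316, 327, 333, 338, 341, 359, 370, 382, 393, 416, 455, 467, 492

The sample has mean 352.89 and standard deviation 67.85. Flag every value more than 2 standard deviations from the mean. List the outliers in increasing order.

Cutoffs at x̄ ± 2s: 352.89 ± 2·67.85 = [217.19, 488.59].
492: z = 2.05, |z| > 2 → outlier.
Every other value lies within [217.19, 488.59].

492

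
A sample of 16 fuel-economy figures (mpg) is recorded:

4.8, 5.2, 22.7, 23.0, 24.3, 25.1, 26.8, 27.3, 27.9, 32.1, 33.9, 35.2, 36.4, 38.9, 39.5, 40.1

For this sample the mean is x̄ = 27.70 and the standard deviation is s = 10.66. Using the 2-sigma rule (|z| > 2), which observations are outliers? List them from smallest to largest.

Cutoffs at x̄ ± 2s: 27.70 ± 2·10.66 = [6.38, 49.02].
4.8: z = -2.15, |z| > 2 → outlier.
5.2: z = -2.11, |z| > 2 → outlier.
Every other value lies within [6.38, 49.02].

4.8, 5.2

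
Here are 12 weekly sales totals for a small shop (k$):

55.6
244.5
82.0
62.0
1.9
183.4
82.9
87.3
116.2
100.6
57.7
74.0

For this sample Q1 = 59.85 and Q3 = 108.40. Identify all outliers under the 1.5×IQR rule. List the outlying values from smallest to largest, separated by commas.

183.4, 244.5

IQR = Q3 − Q1 = 108.40 − 59.85 = 48.55.
Lower fence = Q1 − 1.5·IQR = 59.85 − 72.825 = -12.975.
Upper fence = Q3 + 1.5·IQR = 108.40 + 72.825 = 181.225.
183.4 > 181.225 → outlier.
244.5 > 181.225 → outlier.
All remaining values lie within [-12.975, 181.225].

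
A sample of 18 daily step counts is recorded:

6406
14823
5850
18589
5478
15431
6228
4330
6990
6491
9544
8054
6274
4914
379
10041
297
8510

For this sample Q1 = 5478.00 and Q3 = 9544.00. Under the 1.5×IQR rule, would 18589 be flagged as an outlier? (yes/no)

IQR = Q3 − Q1 = 9544.00 − 5478.00 = 4066.00.
Lower fence = Q1 − 1.5·IQR = 5478.00 − 6099.00 = -621.00.
Upper fence = Q3 + 1.5·IQR = 9544.00 + 6099.00 = 15643.00.
18589 lies above the upper fence.

yes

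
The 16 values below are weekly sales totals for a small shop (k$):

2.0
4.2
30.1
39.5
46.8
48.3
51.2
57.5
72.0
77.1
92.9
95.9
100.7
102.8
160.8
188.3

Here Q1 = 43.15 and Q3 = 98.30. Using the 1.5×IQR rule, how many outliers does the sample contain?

IQR = 55.15; fences at 43.15 − 82.725 = -39.575 and 98.30 + 82.725 = 181.025.
Outside the cutoffs: 188.3.

1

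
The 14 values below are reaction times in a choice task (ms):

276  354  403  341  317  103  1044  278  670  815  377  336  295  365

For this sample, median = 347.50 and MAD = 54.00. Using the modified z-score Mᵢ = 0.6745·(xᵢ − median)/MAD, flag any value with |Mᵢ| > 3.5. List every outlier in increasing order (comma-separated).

670, 815, 1044

|Mᵢ| > 3.5 ⇔ |xᵢ − 347.50| > 3.5·54.00/0.6745 = 280.21.
So outliers lie outside [67.29, 627.71].
670: M = 4.03 → outlier.
815: M = 5.84 → outlier.
1044: M = 8.70 → outlier.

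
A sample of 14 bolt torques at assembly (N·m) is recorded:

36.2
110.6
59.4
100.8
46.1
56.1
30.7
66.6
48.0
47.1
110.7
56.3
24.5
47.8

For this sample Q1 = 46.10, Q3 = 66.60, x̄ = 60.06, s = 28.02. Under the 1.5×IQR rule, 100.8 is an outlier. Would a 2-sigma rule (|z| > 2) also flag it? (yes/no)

no

z = (100.8 − 60.06) / 28.02 = 1.45.
|z| = 1.45 ≤ 2.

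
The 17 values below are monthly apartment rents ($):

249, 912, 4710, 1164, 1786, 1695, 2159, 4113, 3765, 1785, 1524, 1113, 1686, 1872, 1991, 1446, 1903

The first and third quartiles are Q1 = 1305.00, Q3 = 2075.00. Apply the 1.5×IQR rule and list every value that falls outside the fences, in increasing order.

IQR = Q3 − Q1 = 2075.00 − 1305.00 = 770.00.
Lower fence = Q1 − 1.5·IQR = 1305.00 − 1155.00 = 150.00.
Upper fence = Q3 + 1.5·IQR = 2075.00 + 1155.00 = 3230.00.
3765 > 3230.00 → outlier.
4113 > 3230.00 → outlier.
4710 > 3230.00 → outlier.
All remaining values lie within [150.00, 3230.00].

3765, 4113, 4710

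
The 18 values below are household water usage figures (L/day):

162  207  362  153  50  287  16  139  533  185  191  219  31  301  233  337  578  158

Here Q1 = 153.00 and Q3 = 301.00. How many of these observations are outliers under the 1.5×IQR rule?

2

IQR = 148.00; fences at 153.00 − 222.00 = -69.00 and 301.00 + 222.00 = 523.00.
Outside the cutoffs: 533, 578.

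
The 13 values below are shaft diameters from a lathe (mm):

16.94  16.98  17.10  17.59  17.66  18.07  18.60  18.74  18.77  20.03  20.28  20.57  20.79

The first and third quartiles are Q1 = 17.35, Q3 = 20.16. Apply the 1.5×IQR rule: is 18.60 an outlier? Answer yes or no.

IQR = Q3 − Q1 = 20.16 − 17.35 = 2.81.
Lower fence = Q1 − 1.5·IQR = 17.35 − 4.215 = 13.135.
Upper fence = Q3 + 1.5·IQR = 20.16 + 4.215 = 24.375.
18.60 lies within [13.135, 24.375].

no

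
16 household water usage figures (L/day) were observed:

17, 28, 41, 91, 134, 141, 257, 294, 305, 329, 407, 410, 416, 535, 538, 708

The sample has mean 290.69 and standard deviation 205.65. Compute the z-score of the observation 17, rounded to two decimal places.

z = (17 − 290.69) / 205.65 = -1.33.

-1.33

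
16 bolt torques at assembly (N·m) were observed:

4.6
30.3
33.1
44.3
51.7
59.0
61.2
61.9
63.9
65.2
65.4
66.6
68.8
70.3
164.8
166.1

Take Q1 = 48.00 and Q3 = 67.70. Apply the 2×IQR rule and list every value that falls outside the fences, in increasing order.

4.6, 164.8, 166.1

IQR = Q3 − Q1 = 67.70 − 48.00 = 19.70.
Lower fence = Q1 − 2·IQR = 48.00 − 39.40 = 8.60.
Upper fence = Q3 + 2·IQR = 67.70 + 39.40 = 107.10.
4.6 < 8.60 → outlier.
164.8 > 107.10 → outlier.
166.1 > 107.10 → outlier.
All remaining values lie within [8.60, 107.10].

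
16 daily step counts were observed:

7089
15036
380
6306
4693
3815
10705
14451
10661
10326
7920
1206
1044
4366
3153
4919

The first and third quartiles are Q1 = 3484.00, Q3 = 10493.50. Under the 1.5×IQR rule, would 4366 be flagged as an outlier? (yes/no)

IQR = Q3 − Q1 = 10493.50 − 3484.00 = 7009.50.
Lower fence = Q1 − 1.5·IQR = 3484.00 − 10514.25 = -7030.25.
Upper fence = Q3 + 1.5·IQR = 10493.50 + 10514.25 = 21007.75.
4366 lies within [-7030.25, 21007.75].

no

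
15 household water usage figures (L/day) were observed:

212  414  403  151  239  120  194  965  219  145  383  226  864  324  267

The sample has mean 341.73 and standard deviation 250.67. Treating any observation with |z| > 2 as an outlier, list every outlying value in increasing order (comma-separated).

Cutoffs at x̄ ± 2s: 341.73 ± 2·250.67 = [-159.61, 843.07].
864: z = 2.08, |z| > 2 → outlier.
965: z = 2.49, |z| > 2 → outlier.
Every other value lies within [-159.61, 843.07].

864, 965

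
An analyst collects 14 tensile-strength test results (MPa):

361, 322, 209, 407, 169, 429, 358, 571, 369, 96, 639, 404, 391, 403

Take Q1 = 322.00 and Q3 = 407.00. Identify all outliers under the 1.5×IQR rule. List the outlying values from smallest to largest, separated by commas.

IQR = Q3 − Q1 = 407.00 − 322.00 = 85.00.
Lower fence = Q1 − 1.5·IQR = 322.00 − 127.50 = 194.50.
Upper fence = Q3 + 1.5·IQR = 407.00 + 127.50 = 534.50.
96 < 194.50 → outlier.
169 < 194.50 → outlier.
571 > 534.50 → outlier.
639 > 534.50 → outlier.
All remaining values lie within [194.50, 534.50].

96, 169, 571, 639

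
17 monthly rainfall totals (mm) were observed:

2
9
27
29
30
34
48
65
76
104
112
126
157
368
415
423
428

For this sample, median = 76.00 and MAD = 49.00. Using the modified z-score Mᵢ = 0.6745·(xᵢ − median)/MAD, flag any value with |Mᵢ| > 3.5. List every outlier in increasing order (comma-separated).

368, 415, 423, 428

|Mᵢ| > 3.5 ⇔ |xᵢ − 76.00| > 3.5·49.00/0.6745 = 254.26.
So outliers lie outside [-178.26, 330.26].
368: M = 4.02 → outlier.
415: M = 4.67 → outlier.
423: M = 4.78 → outlier.
428: M = 4.85 → outlier.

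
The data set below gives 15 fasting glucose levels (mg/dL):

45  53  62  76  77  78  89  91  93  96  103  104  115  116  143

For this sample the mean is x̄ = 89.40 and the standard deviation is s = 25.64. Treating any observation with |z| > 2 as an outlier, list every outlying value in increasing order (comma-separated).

Cutoffs at x̄ ± 2s: 89.40 ± 2·25.64 = [38.12, 140.68].
143: z = 2.09, |z| > 2 → outlier.
Every other value lies within [38.12, 140.68].

143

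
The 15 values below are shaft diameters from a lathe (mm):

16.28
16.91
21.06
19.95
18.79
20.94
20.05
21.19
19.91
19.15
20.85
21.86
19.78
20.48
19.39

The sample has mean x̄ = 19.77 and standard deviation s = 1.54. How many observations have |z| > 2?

1

Cutoffs: x̄ ± 2s = [16.69, 22.85].
Outside the cutoffs: 16.28.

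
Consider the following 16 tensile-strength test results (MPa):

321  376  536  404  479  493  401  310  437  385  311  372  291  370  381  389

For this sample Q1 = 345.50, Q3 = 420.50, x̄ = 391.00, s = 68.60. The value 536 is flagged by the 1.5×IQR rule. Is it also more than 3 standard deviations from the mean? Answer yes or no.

no

z = (536 − 391.00) / 68.60 = 2.11.
|z| = 2.11 ≤ 3.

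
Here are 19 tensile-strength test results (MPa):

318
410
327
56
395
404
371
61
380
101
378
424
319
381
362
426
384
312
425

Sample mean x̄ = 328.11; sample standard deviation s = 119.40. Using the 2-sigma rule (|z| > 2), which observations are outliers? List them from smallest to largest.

56, 61

Cutoffs at x̄ ± 2s: 328.11 ± 2·119.40 = [89.31, 566.91].
56: z = -2.28, |z| > 2 → outlier.
61: z = -2.24, |z| > 2 → outlier.
Every other value lies within [89.31, 566.91].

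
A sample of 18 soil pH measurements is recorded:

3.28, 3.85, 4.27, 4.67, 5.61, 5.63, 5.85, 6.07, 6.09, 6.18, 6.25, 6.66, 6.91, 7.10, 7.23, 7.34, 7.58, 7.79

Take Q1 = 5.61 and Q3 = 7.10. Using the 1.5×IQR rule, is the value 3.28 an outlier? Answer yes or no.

IQR = Q3 − Q1 = 7.10 − 5.61 = 1.49.
Lower fence = Q1 − 1.5·IQR = 5.61 − 2.235 = 3.375.
Upper fence = Q3 + 1.5·IQR = 7.10 + 2.235 = 9.335.
3.28 lies below the lower fence.

yes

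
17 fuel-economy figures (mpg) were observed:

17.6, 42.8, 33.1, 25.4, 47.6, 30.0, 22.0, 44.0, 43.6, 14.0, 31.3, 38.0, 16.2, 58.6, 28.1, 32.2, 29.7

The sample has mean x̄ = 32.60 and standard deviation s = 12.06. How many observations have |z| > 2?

1

Cutoffs: x̄ ± 2s = [8.48, 56.72].
Outside the cutoffs: 58.6.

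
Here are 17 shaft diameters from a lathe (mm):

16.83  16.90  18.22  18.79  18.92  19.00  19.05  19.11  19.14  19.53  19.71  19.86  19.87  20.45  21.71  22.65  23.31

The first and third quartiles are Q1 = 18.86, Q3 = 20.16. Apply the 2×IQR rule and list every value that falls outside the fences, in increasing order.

IQR = Q3 − Q1 = 20.16 − 18.86 = 1.30.
Lower fence = Q1 − 2·IQR = 18.86 − 2.60 = 16.26.
Upper fence = Q3 + 2·IQR = 20.16 + 2.60 = 22.76.
23.31 > 22.76 → outlier.
All remaining values lie within [16.26, 22.76].

23.31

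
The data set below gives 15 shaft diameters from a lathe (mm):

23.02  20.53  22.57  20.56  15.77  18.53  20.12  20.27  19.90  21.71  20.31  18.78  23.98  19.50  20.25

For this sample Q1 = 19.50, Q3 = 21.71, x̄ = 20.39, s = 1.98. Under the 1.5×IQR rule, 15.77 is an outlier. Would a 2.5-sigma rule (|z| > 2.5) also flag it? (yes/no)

z = (15.77 − 20.39) / 1.98 = -2.33.
|z| = 2.33 ≤ 2.5.

no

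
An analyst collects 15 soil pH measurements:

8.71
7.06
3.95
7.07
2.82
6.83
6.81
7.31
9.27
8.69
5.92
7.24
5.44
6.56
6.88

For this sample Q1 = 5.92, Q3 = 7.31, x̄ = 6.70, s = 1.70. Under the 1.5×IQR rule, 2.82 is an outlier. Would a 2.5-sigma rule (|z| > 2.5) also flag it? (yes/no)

no

z = (2.82 − 6.70) / 1.70 = -2.28.
|z| = 2.28 ≤ 2.5.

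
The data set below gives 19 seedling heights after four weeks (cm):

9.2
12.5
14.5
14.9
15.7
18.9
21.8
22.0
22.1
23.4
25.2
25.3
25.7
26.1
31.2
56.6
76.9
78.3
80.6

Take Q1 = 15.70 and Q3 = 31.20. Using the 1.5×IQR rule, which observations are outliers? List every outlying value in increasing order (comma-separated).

56.6, 76.9, 78.3, 80.6

IQR = Q3 − Q1 = 31.20 − 15.70 = 15.50.
Lower fence = Q1 − 1.5·IQR = 15.70 − 23.25 = -7.55.
Upper fence = Q3 + 1.5·IQR = 31.20 + 23.25 = 54.45.
56.6 > 54.45 → outlier.
76.9 > 54.45 → outlier.
78.3 > 54.45 → outlier.
80.6 > 54.45 → outlier.
All remaining values lie within [-7.55, 54.45].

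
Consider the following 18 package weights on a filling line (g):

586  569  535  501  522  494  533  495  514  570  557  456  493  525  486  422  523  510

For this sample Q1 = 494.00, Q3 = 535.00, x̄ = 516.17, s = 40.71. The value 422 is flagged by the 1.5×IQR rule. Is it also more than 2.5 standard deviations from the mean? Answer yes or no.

z = (422 − 516.17) / 40.71 = -2.31.
|z| = 2.31 ≤ 2.5.

no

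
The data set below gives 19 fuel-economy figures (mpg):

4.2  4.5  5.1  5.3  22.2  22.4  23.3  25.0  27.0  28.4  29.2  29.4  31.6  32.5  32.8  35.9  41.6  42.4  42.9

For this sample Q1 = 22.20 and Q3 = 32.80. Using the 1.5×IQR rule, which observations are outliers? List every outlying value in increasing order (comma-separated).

4.2, 4.5, 5.1, 5.3

IQR = Q3 − Q1 = 32.80 − 22.20 = 10.60.
Lower fence = Q1 − 1.5·IQR = 22.20 − 15.90 = 6.30.
Upper fence = Q3 + 1.5·IQR = 32.80 + 15.90 = 48.70.
4.2 < 6.30 → outlier.
4.5 < 6.30 → outlier.
5.1 < 6.30 → outlier.
5.3 < 6.30 → outlier.
All remaining values lie within [6.30, 48.70].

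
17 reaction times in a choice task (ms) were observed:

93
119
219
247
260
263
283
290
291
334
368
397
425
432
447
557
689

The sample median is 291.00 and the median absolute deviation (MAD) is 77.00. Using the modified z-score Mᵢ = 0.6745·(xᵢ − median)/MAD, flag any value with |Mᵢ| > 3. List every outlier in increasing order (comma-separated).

689

|Mᵢ| > 3 ⇔ |xᵢ − 291.00| > 3·77.00/0.6745 = 342.48.
So outliers lie outside [-51.48, 633.48].
689: M = 3.49 → outlier.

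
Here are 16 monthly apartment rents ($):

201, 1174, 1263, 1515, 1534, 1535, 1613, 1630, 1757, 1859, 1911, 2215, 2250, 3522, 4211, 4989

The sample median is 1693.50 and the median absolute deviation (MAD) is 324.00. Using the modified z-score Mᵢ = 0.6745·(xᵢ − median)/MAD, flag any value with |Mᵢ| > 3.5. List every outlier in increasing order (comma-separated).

|Mᵢ| > 3.5 ⇔ |xᵢ − 1693.50| > 3.5·324.00/0.6745 = 1681.25.
So outliers lie outside [12.25, 3374.75].
3522: M = 3.81 → outlier.
4211: M = 5.24 → outlier.
4989: M = 6.86 → outlier.

3522, 4211, 4989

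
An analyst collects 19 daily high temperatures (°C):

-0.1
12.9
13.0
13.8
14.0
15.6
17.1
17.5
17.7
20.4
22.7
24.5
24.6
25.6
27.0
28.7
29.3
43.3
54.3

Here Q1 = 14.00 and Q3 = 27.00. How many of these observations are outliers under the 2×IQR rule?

IQR = 13.00; fences at 14.00 − 26.00 = -12.00 and 27.00 + 26.00 = 53.00.
Outside the cutoffs: 54.3.

1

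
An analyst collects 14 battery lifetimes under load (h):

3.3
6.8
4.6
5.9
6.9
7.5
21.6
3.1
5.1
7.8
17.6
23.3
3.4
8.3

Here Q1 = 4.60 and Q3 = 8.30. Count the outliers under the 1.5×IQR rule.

3

IQR = 3.70; fences at 4.60 − 5.55 = -0.95 and 8.30 + 5.55 = 13.85.
Outside the cutoffs: 17.6, 21.6, 23.3.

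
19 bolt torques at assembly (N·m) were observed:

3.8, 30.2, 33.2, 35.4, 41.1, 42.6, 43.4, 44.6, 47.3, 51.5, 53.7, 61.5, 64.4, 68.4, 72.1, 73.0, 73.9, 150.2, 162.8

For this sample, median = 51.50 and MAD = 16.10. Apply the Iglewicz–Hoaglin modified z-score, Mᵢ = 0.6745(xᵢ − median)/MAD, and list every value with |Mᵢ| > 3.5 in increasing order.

150.2, 162.8

|Mᵢ| > 3.5 ⇔ |xᵢ − 51.50| > 3.5·16.10/0.6745 = 83.54.
So outliers lie outside [-32.04, 135.04].
150.2: M = 4.13 → outlier.
162.8: M = 4.66 → outlier.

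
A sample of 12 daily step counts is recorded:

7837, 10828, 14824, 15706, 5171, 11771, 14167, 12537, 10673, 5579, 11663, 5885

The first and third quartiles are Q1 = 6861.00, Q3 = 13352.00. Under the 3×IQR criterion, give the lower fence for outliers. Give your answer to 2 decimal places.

IQR = Q3 − Q1 = 13352.00 − 6861.00 = 6491.00.
Lower fence = Q1 − 3·IQR = 6861.00 − 19473.00 = -12612.00.
Upper fence = Q3 + 3·IQR = 13352.00 + 19473.00 = 32825.00.

-12612.00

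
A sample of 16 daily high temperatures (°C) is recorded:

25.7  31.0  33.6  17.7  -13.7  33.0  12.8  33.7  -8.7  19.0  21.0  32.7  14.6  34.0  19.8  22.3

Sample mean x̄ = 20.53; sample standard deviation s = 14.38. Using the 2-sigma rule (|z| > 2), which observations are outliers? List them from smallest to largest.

-13.7, -8.7

Cutoffs at x̄ ± 2s: 20.53 ± 2·14.38 = [-8.23, 49.29].
-13.7: z = -2.38, |z| > 2 → outlier.
-8.7: z = -2.03, |z| > 2 → outlier.
Every other value lies within [-8.23, 49.29].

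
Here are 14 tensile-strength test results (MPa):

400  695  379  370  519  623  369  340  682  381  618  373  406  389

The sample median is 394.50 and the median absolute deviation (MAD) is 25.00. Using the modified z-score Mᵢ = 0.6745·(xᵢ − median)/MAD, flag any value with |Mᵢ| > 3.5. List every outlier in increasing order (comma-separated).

|Mᵢ| > 3.5 ⇔ |xᵢ − 394.50| > 3.5·25.00/0.6745 = 129.73.
So outliers lie outside [264.77, 524.23].
618: M = 6.03 → outlier.
623: M = 6.16 → outlier.
682: M = 7.76 → outlier.
695: M = 8.11 → outlier.

618, 623, 682, 695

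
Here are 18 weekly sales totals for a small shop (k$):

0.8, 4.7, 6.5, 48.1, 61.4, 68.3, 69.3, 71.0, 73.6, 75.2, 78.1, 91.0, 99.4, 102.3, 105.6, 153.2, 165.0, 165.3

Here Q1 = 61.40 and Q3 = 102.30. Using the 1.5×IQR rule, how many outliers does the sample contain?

2

IQR = 40.90; fences at 61.40 − 61.35 = 0.05 and 102.30 + 61.35 = 163.65.
Outside the cutoffs: 165.0, 165.3.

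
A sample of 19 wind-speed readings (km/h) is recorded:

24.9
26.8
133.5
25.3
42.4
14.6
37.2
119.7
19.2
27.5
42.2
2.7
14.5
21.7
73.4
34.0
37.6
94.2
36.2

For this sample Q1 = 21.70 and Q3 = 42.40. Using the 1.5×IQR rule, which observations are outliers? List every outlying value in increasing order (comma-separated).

94.2, 119.7, 133.5

IQR = Q3 − Q1 = 42.40 − 21.70 = 20.70.
Lower fence = Q1 − 1.5·IQR = 21.70 − 31.05 = -9.35.
Upper fence = Q3 + 1.5·IQR = 42.40 + 31.05 = 73.45.
94.2 > 73.45 → outlier.
119.7 > 73.45 → outlier.
133.5 > 73.45 → outlier.
All remaining values lie within [-9.35, 73.45].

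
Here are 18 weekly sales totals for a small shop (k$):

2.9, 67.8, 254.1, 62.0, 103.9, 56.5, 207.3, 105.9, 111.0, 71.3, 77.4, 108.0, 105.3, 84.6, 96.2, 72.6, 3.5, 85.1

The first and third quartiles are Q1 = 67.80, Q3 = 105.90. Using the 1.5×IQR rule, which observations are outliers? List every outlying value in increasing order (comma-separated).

2.9, 3.5, 207.3, 254.1

IQR = Q3 − Q1 = 105.90 − 67.80 = 38.10.
Lower fence = Q1 − 1.5·IQR = 67.80 − 57.15 = 10.65.
Upper fence = Q3 + 1.5·IQR = 105.90 + 57.15 = 163.05.
2.9 < 10.65 → outlier.
3.5 < 10.65 → outlier.
207.3 > 163.05 → outlier.
254.1 > 163.05 → outlier.
All remaining values lie within [10.65, 163.05].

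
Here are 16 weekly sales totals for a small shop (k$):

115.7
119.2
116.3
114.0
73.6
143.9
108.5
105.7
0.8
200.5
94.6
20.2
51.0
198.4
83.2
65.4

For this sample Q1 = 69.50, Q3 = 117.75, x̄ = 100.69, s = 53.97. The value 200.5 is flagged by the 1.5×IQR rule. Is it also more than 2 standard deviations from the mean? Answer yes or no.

no

z = (200.5 − 100.69) / 53.97 = 1.85.
|z| = 1.85 ≤ 2.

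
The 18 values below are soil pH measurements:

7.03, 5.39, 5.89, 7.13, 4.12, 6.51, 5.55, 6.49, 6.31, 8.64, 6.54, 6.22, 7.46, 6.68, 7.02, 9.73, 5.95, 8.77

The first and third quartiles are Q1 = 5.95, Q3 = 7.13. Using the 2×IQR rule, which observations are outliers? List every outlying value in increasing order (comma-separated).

IQR = Q3 − Q1 = 7.13 − 5.95 = 1.18.
Lower fence = Q1 − 2·IQR = 5.95 − 2.36 = 3.59.
Upper fence = Q3 + 2·IQR = 7.13 + 2.36 = 9.49.
9.73 > 9.49 → outlier.
All remaining values lie within [3.59, 9.49].

9.73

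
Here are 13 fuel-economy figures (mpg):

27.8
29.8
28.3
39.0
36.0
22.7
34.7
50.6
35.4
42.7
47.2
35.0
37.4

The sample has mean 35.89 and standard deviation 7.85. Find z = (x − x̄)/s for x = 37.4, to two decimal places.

0.19

z = (37.4 − 35.89) / 7.85 = 0.19.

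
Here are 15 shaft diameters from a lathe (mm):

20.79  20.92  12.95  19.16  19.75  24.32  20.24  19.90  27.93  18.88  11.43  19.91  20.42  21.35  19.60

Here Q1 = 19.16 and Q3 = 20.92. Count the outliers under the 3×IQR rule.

IQR = 1.76; fences at 19.16 − 5.28 = 13.88 and 20.92 + 5.28 = 26.20.
Outside the cutoffs: 11.43, 12.95, 27.93.

3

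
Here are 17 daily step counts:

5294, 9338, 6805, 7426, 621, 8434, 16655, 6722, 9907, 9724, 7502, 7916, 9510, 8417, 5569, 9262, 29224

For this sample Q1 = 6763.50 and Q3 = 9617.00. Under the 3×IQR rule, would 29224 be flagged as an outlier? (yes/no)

yes

IQR = Q3 − Q1 = 9617.00 − 6763.50 = 2853.50.
Lower fence = Q1 − 3·IQR = 6763.50 − 8560.50 = -1797.00.
Upper fence = Q3 + 3·IQR = 9617.00 + 8560.50 = 18177.50.
29224 lies above the upper fence.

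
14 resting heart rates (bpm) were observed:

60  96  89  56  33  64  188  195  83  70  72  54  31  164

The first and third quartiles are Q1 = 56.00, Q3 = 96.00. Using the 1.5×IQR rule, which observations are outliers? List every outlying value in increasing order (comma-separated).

164, 188, 195

IQR = Q3 − Q1 = 96.00 − 56.00 = 40.00.
Lower fence = Q1 − 1.5·IQR = 56.00 − 60.00 = -4.00.
Upper fence = Q3 + 1.5·IQR = 96.00 + 60.00 = 156.00.
164 > 156.00 → outlier.
188 > 156.00 → outlier.
195 > 156.00 → outlier.
All remaining values lie within [-4.00, 156.00].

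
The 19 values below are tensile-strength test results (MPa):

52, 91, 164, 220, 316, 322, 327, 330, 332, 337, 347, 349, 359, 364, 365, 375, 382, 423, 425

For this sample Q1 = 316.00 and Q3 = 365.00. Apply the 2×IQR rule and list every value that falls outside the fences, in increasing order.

52, 91, 164

IQR = Q3 − Q1 = 365.00 − 316.00 = 49.00.
Lower fence = Q1 − 2·IQR = 316.00 − 98.00 = 218.00.
Upper fence = Q3 + 2·IQR = 365.00 + 98.00 = 463.00.
52 < 218.00 → outlier.
91 < 218.00 → outlier.
164 < 218.00 → outlier.
All remaining values lie within [218.00, 463.00].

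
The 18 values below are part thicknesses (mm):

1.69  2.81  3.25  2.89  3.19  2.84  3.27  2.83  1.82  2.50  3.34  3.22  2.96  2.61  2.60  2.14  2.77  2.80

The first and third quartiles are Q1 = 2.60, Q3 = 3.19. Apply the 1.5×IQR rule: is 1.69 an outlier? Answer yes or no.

IQR = Q3 − Q1 = 3.19 − 2.60 = 0.59.
Lower fence = Q1 − 1.5·IQR = 2.60 − 0.885 = 1.715.
Upper fence = Q3 + 1.5·IQR = 3.19 + 0.885 = 4.075.
1.69 lies below the lower fence.

yes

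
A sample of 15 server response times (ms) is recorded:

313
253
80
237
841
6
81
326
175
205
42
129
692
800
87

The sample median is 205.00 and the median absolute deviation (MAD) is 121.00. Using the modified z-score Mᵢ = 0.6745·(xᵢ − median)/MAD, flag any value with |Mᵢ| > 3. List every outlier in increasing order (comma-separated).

|Mᵢ| > 3 ⇔ |xᵢ − 205.00| > 3·121.00/0.6745 = 538.18.
So outliers lie outside [-333.18, 743.18].
800: M = 3.32 → outlier.
841: M = 3.55 → outlier.

800, 841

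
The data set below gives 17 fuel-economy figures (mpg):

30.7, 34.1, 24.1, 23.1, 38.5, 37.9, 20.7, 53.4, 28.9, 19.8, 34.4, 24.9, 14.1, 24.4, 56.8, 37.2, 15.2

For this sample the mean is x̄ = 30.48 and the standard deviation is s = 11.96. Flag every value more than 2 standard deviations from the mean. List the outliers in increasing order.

Cutoffs at x̄ ± 2s: 30.48 ± 2·11.96 = [6.56, 54.40].
56.8: z = 2.20, |z| > 2 → outlier.
Every other value lies within [6.56, 54.40].

56.8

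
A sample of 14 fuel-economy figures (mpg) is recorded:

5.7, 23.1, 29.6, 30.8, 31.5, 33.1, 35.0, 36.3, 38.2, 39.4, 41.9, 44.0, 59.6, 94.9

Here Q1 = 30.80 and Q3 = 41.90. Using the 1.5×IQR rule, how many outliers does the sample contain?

IQR = 11.10; fences at 30.80 − 16.65 = 14.15 and 41.90 + 16.65 = 58.55.
Outside the cutoffs: 5.7, 59.6, 94.9.

3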